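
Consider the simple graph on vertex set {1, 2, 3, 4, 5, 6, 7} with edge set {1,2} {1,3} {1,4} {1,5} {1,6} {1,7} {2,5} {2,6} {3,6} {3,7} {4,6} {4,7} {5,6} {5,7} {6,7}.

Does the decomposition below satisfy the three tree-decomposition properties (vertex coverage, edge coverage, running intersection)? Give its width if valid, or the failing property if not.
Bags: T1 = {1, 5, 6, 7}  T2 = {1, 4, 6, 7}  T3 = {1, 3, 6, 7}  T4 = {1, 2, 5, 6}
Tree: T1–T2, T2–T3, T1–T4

Checking the three conditions: (i) the bags cover all of {1, 2, 3, 4, 5, 6, 7}; (ii) for each edge, some bag contains both endpoints; (iii) the bags containing any fixed vertex form a subtree. All hold, so the decomposition is valid with width 4 − 1 = 3.

Yes; width 3.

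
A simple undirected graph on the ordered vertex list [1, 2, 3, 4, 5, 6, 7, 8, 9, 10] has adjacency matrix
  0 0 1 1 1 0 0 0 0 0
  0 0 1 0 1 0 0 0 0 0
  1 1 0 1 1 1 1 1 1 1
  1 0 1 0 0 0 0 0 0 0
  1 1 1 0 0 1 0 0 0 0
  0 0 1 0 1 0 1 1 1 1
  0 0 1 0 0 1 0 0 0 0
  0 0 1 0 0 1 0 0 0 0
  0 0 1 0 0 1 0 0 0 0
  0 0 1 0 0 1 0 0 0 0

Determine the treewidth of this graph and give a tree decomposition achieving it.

Every bag has size at most 3, so the width is 3 − 1 = 2 and tw(G) ≤ 2. For the lower bound, the 3 vertices {1, 3, 4} are pairwise adjacent, and any tree decomposition puts a clique entirely inside one bag — forcing width ≥ 2. Therefore the treewidth is 2.

Treewidth 2.
One such decomposition:
Bags: B1 = {3, 5, 6}  B2 = {3, 6, 9}  B3 = {3, 6, 10}  B4 = {3, 6, 7}  B5 = {1, 3, 5}  B6 = {1, 3, 4}  B7 = {3, 6, 8}  B8 = {2, 3, 5}
Tree: B1–B2, B2–B3, B1–B4, B1–B5, B5–B6, B3–B7, B1–B8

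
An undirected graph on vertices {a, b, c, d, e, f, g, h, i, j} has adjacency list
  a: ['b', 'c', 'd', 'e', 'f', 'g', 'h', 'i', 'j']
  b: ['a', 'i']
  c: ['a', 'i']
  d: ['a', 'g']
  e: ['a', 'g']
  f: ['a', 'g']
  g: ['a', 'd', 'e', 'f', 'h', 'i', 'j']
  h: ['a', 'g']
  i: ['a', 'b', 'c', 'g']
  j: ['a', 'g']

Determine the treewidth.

A width-2 tree decomposition is:
Bags: B1 = {a, d, g}  B2 = {a, g, i}  B3 = {a, b, i}  B4 = {a, e, g}  B5 = {a, g, h}  B6 = {a, f, g}  B7 = {a, c, i}  B8 = {a, g, j}
Tree: B1–B2, B2–B3, B2–B4, B1–B5, B2–B6, B2–B7, B2–B8
The largest bag has 3 vertices, giving width 2; this decomposition certifies tw(G) ≤ 2. On the other hand G contains the 3-clique {a, d, g}. A clique must lie in a single bag of any decomposition, so no decomposition can have width below 2. Combining the bounds, tw(G) = 2.

2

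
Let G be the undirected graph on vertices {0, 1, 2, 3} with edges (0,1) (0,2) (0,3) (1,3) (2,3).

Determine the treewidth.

A width-2 tree decomposition is:
Bags: B1 = {0, 2, 3}  B2 = {0, 1, 3}
Tree: B1–B2
Each bag holds 3 vertices, so the decomposition has width 2, which upper-bounds the treewidth. For the lower bound, the 3 vertices {0, 1, 3} are pairwise adjacent, and any tree decomposition puts a clique entirely inside one bag — forcing width ≥ 2. Combining the bounds, tw(G) = 2.

2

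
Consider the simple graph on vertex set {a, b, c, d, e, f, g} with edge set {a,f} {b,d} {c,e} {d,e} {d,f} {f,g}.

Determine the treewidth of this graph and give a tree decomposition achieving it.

The largest bag has 2 vertices, giving width 1; this decomposition certifies tw(G) ≤ 1. G has an edge, so its treewidth is at least 1. Hence tw(G) = 1 exactly.

Treewidth 1.
One such decomposition:
Bags: B1 = {b, d}  B2 = {d, e}  B3 = {d, f}  B4 = {c, e}  B5 = {a, f}  B6 = {f, g}
Tree: B1–B2, B2–B3, B2–B4, B3–B5, B5–B6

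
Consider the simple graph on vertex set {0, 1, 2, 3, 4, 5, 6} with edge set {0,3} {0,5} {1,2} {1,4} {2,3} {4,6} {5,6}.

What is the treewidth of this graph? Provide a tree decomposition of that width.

Treewidth 2.
Bags: B1 = {0, 2, 3}  B2 = {0, 1, 2}  B3 = {0, 1, 4}  B4 = {0, 4, 6}  B5 = {0, 5, 6}
Tree: B1–B2, B2–B3, B3–B4, B4–B5

Every bag has size at most 3, so the width is 3 − 1 = 2 and tw(G) ≤ 2. Since 0–3–2–1–4–6–5–0 is a cycle in G, G is not acyclic. Forests are exactly the graphs of treewidth ≤ 1, so tw(G) ≥ 2. Combining the bounds, tw(G) = 2.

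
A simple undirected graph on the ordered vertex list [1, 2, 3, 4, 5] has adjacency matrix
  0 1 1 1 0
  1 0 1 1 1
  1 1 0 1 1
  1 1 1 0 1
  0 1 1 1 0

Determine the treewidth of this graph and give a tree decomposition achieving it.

The largest bag has 4 vertices, giving width 3; this decomposition certifies tw(G) ≤ 3. Conversely, {1, 2, 3, 4} is a clique of size 4, and the vertices of any clique must share a bag in every tree decomposition; so some bag has ≥ 4 vertices and tw(G) ≥ 3. The upper and lower bounds meet at 3, so that is the treewidth.

Treewidth 3.
Bags: B1 = {1, 2, 3, 4}  B2 = {2, 3, 4, 5}
Tree: B1–B2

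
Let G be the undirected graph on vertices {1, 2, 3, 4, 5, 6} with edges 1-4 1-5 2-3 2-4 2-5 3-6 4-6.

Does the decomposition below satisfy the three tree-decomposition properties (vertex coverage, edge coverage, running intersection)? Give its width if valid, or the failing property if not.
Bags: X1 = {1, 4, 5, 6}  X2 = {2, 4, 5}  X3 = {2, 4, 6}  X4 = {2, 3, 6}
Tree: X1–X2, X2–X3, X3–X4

A tree decomposition must satisfy three properties: every vertex lies in some bag; for every edge, both endpoints lie together in some bag; and for every vertex, the bags containing it form a connected subtree. Here bags containing vertex 6 are not connected in the tree, so the decomposition is invalid.

No — bags containing vertex 6 are not connected in the tree.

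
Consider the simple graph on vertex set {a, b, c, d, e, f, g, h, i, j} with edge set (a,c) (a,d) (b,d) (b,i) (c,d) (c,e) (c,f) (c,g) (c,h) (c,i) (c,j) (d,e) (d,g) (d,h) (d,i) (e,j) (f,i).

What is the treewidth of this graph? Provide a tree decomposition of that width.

The largest bag has 3 vertices, giving width 2; this decomposition certifies tw(G) ≤ 2. Conversely, {c, d, g} is a clique of size 3, and the vertices of any clique must share a bag in every tree decomposition; so some bag has ≥ 3 vertices and tw(G) ≥ 2. The upper and lower bounds meet at 2, so that is the treewidth.

Treewidth 2.
One such decomposition:
Bags: B1 = {c, d, i}  B2 = {a, c, d}  B3 = {c, d, e}  B4 = {b, d, i}  B5 = {c, d, h}  B6 = {c, f, i}  B7 = {c, d, g}  B8 = {c, e, j}
Tree: B1–B2, B2–B3, B1–B4, B3–B5, B1–B6, B5–B7, B3–B8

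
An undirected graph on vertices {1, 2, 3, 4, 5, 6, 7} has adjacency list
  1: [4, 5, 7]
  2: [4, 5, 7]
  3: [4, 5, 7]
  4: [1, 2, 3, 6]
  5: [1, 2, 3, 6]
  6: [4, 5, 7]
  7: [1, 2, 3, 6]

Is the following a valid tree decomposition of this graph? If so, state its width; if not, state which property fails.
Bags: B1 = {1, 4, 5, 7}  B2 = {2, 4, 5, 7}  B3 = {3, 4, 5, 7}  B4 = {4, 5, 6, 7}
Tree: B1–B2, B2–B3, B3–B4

Yes; width 3.

Vertex coverage: the bags together contain {1, 2, 3, 4, 5, 6, 7}, the full vertex set. Edge coverage: each edge of G has both endpoints in at least one bag. Running intersection: for every vertex, the bags containing it form a connected subtree. All three properties hold, so this is a valid tree decomposition of width max|bag| − 1 = 3, and hence tw(G) ≤ 3.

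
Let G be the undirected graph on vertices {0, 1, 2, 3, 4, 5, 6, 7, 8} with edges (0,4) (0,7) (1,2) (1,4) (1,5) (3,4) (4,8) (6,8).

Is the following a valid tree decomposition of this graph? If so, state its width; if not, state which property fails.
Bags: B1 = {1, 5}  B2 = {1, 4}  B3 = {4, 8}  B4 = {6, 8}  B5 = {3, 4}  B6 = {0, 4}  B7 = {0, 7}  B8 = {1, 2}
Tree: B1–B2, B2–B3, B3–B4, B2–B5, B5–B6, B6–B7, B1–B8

Yes; width 1.

Vertex coverage: the bags together contain {0, 1, 2, 3, 4, 5, 6, 7, 8}, the full vertex set. Edge coverage: each edge of G has both endpoints in at least one bag. Running intersection: for every vertex, the bags containing it form a connected subtree. All three properties hold, so this is a valid tree decomposition of width max|bag| − 1 = 1, and hence tw(G) ≤ 1.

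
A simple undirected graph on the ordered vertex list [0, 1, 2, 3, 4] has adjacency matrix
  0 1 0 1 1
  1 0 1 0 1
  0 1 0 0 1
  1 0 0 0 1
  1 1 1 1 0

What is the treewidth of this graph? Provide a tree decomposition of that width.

Treewidth 2.
Bags: B1 = {0, 1, 4}  B2 = {1, 2, 4}  B3 = {0, 3, 4}
Tree: B1–B2, B1–B3

Each bag holds 3 vertices, so the decomposition has width 2, which upper-bounds the treewidth. On the other hand G contains the 3-clique {0, 1, 4}. A clique must lie in a single bag of any decomposition, so no decomposition can have width below 2. Hence tw(G) = 2 exactly.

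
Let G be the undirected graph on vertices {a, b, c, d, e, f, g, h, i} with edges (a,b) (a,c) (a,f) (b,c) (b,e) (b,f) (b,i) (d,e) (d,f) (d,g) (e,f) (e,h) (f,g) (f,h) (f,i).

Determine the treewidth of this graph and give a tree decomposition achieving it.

Every bag has size at most 3, so the width is 3 − 1 = 2 and tw(G) ≤ 2. On the other hand G contains the 3-clique {a, b, c}. A clique must lie in a single bag of any decomposition, so no decomposition can have width below 2. Combining the bounds, tw(G) = 2.

Treewidth 2.
One optimal decomposition is:
Bags: B1 = {b, e, f}  B2 = {a, b, f}  B3 = {a, b, c}  B4 = {e, f, h}  B5 = {b, f, i}  B6 = {d, e, f}  B7 = {d, f, g}
Tree: B1–B2, B2–B3, B1–B4, B1–B5, B4–B6, B6–B7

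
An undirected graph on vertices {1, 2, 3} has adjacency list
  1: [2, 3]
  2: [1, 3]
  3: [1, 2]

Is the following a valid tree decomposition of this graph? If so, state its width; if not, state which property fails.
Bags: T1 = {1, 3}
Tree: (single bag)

A tree decomposition must satisfy three properties: every vertex lies in some bag; for every edge, both endpoints lie together in some bag; and for every vertex, the bags containing it form a connected subtree. Here vertex 2 appears in no bag, so the decomposition is invalid.

No — vertex 2 appears in no bag.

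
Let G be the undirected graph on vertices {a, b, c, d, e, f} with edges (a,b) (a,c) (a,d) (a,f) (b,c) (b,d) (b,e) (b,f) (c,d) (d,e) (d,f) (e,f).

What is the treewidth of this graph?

3

A width-3 tree decomposition is:
Bags: B1 = {a, b, d, f}  B2 = {a, b, c, d}  B3 = {b, d, e, f}
Tree: B1–B2, B1–B3
Each bag holds 4 vertices, so the decomposition has width 3, which upper-bounds the treewidth. Conversely, {b, d, e, f} is a clique of size 4, and the vertices of any clique must share a bag in every tree decomposition; so some bag has ≥ 4 vertices and tw(G) ≥ 3. Hence tw(G) = 3 exactly.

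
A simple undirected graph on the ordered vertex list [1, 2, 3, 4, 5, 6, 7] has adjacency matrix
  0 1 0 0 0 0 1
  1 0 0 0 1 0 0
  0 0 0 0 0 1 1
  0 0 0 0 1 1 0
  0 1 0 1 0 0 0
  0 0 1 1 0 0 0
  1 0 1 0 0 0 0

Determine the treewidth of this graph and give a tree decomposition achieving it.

Treewidth 2.
Bags: B1 = {1, 2, 7}  B2 = {2, 5, 7}  B3 = {4, 5, 7}  B4 = {4, 6, 7}  B5 = {3, 6, 7}
Tree: B1–B2, B2–B3, B3–B4, B4–B5

Every bag has size at most 3, so the width is 3 − 1 = 2 and tw(G) ≤ 2. The edges 7–1–2–5–4–6–3–7 form a cycle, so G is not a tree and its treewidth is at least 2. Combining the bounds, tw(G) = 2.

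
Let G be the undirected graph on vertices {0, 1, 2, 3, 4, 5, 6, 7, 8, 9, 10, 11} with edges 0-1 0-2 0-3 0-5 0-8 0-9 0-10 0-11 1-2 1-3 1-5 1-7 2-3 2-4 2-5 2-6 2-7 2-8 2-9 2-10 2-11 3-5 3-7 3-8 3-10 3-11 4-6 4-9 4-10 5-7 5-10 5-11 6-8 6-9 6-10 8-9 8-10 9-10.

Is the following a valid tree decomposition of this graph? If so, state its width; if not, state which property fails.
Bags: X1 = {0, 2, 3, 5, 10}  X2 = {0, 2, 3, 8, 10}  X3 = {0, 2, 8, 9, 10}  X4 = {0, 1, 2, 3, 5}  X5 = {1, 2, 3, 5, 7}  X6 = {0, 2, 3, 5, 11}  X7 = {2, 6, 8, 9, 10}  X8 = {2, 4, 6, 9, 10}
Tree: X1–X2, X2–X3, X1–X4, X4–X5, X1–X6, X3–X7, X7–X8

Yes; width 4.

Checking the three conditions: (i) the bags cover all of {0, 1, 2, 3, 4, 5, 6, 7, 8, 9, 10, 11}; (ii) for each edge, some bag contains both endpoints; (iii) the bags containing any fixed vertex form a subtree. All hold, so the decomposition is valid with width 5 − 1 = 4.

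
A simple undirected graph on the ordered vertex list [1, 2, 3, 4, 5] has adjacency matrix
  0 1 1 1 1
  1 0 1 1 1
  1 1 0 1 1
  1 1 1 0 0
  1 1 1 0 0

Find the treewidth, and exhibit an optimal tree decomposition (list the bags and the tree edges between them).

Treewidth 3.
One such decomposition:
Bags: B1 = {1, 2, 3, 5}  B2 = {1, 2, 3, 4}
Tree: B1–B2

Every bag has size at most 4, so the width is 4 − 1 = 3 and tw(G) ≤ 3. On the other hand G contains the 4-clique {1, 2, 3, 4}. A clique must lie in a single bag of any decomposition, so no decomposition can have width below 3. Therefore the treewidth is 3.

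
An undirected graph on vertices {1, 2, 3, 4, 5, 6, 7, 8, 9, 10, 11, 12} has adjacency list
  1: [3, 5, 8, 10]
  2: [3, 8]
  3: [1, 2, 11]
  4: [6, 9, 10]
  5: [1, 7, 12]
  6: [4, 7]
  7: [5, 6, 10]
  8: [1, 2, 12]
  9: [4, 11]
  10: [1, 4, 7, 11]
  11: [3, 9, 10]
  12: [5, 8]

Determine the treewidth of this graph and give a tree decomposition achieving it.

Each bag holds 4 vertices, so the decomposition has width 3, which upper-bounds the treewidth. For the lower bound: the 4 vertex sets {4,6,9}, {11}, {10}, {1,3,5,7} are disjoint, each induces a connected subgraph, and every pair is joined by at least one edge of G. Contracting each set to a single vertex therefore yields K_{4} as a minor, and since treewidth is minor-monotone, tw(G) ≥ tw(K_{4}) = 3. The upper and lower bounds meet at 3, so that is the treewidth.

Treewidth 3.
One such decomposition:
Bags: B1 = {4, 6, 9, 11}  B2 = {4, 6, 10, 11}  B3 = {6, 7, 10, 11}  B4 = {3, 7, 10, 11}  B5 = {1, 3, 7, 10}  B6 = {1, 3, 5, 7}  B7 = {1, 2, 3, 5}  B8 = {1, 2, 5, 8}  B9 = {2, 5, 8, 12}
Tree: B1–B2, B2–B3, B3–B4, B4–B5, B5–B6, B6–B7, B7–B8, B8–B9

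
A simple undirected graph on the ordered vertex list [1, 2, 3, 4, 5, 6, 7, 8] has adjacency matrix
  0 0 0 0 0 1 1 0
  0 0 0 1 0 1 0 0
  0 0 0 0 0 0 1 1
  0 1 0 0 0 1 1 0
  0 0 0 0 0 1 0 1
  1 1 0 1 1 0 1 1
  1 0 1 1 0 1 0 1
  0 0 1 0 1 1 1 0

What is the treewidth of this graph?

2

A width-2 tree decomposition is:
Bags: B1 = {6, 7, 8}  B2 = {3, 7, 8}  B3 = {1, 6, 7}  B4 = {5, 6, 8}  B5 = {4, 6, 7}  B6 = {2, 4, 6}
Tree: B1–B2, B1–B3, B1–B4, B3–B5, B5–B6
Each bag holds 3 vertices, so the decomposition has width 2, which upper-bounds the treewidth. For the lower bound, the 3 vertices {3, 7, 8} are pairwise adjacent, and any tree decomposition puts a clique entirely inside one bag — forcing width ≥ 2. The upper and lower bounds meet at 2, so that is the treewidth.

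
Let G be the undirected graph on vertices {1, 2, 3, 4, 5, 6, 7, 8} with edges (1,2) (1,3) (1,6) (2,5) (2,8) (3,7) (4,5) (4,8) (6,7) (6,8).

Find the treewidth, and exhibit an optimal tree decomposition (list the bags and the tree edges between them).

Every bag has size at most 3, so the width is 3 − 1 = 2 and tw(G) ≤ 2. The edges 5–4–8–2–5 form a cycle, so G is not a tree and its treewidth is at least 2. Hence tw(G) = 2 exactly.

Treewidth 2.
One optimal decomposition is:
Bags: B1 = {2, 4, 5}  B2 = {2, 4, 8}  B3 = {1, 2, 8}  B4 = {1, 6, 8}  B5 = {1, 3, 6}  B6 = {3, 6, 7}
Tree: B1–B2, B2–B3, B3–B4, B4–B5, B5–B6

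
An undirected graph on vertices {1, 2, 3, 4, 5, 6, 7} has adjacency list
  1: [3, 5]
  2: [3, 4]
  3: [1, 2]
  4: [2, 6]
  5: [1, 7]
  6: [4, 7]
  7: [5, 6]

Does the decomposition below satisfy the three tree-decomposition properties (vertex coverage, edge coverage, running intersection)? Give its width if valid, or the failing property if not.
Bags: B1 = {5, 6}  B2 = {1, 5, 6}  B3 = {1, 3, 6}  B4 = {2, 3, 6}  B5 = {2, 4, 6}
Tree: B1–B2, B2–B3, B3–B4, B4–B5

A tree decomposition must satisfy three properties: every vertex lies in some bag; for every edge, both endpoints lie together in some bag; and for every vertex, the bags containing it form a connected subtree. Here vertex 7 appears in no bag, so the decomposition is invalid.

No — vertex 7 appears in no bag.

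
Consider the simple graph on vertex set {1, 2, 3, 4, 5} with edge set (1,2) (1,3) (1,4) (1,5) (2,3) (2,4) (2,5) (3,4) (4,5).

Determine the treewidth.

3

A width-3 tree decomposition is:
Bags: B1 = {1, 2, 3, 4}  B2 = {1, 2, 4, 5}
Tree: B1–B2
Each bag holds 4 vertices, so the decomposition has width 3, which upper-bounds the treewidth. On the other hand G contains the 4-clique {1, 2, 3, 4}. A clique must lie in a single bag of any decomposition, so no decomposition can have width below 3. The upper and lower bounds meet at 3, so that is the treewidth.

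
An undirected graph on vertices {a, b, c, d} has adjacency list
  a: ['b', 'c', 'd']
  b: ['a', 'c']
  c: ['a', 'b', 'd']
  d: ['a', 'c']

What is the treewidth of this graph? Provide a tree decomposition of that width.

Each bag holds 3 vertices, so the decomposition has width 2, which upper-bounds the treewidth. For the lower bound, the 3 vertices {a, c, d} are pairwise adjacent, and any tree decomposition puts a clique entirely inside one bag — forcing width ≥ 2. The upper and lower bounds meet at 2, so that is the treewidth.

Treewidth 2.
One such decomposition:
Bags: B1 = {a, c, d}  B2 = {a, b, c}
Tree: B1–B2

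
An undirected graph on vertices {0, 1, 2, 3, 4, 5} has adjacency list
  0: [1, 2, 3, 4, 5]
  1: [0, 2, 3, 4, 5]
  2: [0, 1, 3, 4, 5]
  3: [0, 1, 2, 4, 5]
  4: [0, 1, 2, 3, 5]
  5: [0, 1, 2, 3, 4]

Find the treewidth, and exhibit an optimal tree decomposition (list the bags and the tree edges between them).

A single bag containing all 6 vertices is trivially a valid decomposition of width 5. For the lower bound, the 6 vertices {0, 1, 2, 3, 4, 5} are pairwise adjacent, and any tree decomposition puts a clique entirely inside one bag — forcing width ≥ 5. Combining the bounds, tw(G) = 5.

Treewidth 5.
Bags: B1 = {0, 1, 2, 3, 4, 5}
Tree: (single bag)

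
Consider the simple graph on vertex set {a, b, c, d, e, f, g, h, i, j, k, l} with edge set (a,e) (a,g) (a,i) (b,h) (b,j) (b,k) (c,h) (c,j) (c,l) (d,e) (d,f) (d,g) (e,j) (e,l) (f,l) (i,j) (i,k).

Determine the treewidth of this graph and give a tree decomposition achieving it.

Each bag holds 4 vertices, so the decomposition has width 3, which upper-bounds the treewidth. For the lower bound: the 4 vertex sets {b,h,k}, {c}, {j}, {a,e,i,l} are disjoint, each induces a connected subgraph, and every pair is joined by at least one edge of G. Contracting each set to a single vertex therefore yields K_{4} as a minor, and since treewidth is minor-monotone, tw(G) ≥ tw(K_{4}) = 3. The upper and lower bounds meet at 3, so that is the treewidth.

Treewidth 3.
One such decomposition:
Bags: B1 = {b, c, h, k}  B2 = {b, c, j, k}  B3 = {c, i, j, k}  B4 = {c, i, j, l}  B5 = {e, i, j, l}  B6 = {a, e, i, l}  B7 = {a, e, f, l}  B8 = {a, d, e, f}  B9 = {a, d, f, g}
Tree: B1–B2, B2–B3, B3–B4, B4–B5, B5–B6, B6–B7, B7–B8, B8–B9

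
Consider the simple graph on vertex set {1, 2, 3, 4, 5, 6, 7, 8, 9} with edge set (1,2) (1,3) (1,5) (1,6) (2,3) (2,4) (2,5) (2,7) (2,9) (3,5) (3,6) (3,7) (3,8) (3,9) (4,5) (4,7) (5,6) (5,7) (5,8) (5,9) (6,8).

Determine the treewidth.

A width-3 tree decomposition is:
Bags: B1 = {2, 3, 5, 7}  B2 = {2, 3, 5, 9}  B3 = {1, 2, 3, 5}  B4 = {1, 3, 5, 6}  B5 = {3, 5, 6, 8}  B6 = {2, 4, 5, 7}
Tree: B1–B2, B1–B3, B3–B4, B4–B5, B1–B6
Every bag has size at most 4, so the width is 4 − 1 = 3 and tw(G) ≤ 3. For the lower bound, the 4 vertices {3, 5, 6, 8} are pairwise adjacent, and any tree decomposition puts a clique entirely inside one bag — forcing width ≥ 3. The upper and lower bounds meet at 3, so that is the treewidth.

3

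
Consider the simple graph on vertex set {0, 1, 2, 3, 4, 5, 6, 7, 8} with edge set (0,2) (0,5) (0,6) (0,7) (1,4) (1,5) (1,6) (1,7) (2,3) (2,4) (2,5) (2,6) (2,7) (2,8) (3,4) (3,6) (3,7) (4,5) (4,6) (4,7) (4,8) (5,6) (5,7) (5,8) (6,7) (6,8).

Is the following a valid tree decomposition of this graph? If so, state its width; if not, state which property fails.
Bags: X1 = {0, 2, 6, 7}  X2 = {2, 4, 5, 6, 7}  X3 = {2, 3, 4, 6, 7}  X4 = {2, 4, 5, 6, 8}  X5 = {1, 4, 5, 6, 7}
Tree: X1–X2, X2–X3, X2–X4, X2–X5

No — edge (5,0) lies in no bag.

A tree decomposition must satisfy three properties: every vertex lies in some bag; for every edge, both endpoints lie together in some bag; and for every vertex, the bags containing it form a connected subtree. Here edge (5,0) lies in no bag, so the decomposition is invalid.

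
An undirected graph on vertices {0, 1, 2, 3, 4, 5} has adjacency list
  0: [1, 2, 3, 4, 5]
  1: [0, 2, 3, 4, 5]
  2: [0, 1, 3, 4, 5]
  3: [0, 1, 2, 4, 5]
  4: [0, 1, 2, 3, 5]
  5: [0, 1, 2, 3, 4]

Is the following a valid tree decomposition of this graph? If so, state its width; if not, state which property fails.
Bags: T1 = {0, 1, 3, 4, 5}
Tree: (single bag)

No — vertex 2 appears in no bag.

A tree decomposition must satisfy three properties: every vertex lies in some bag; for every edge, both endpoints lie together in some bag; and for every vertex, the bags containing it form a connected subtree. Here vertex 2 appears in no bag, so the decomposition is invalid.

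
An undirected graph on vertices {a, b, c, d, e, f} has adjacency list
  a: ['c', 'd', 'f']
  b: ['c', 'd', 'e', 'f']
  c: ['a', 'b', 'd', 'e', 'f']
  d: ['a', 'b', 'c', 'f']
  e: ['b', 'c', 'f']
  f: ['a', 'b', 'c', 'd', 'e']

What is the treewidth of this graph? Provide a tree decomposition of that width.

Treewidth 3.
Bags: B1 = {b, c, d, f}  B2 = {a, c, d, f}  B3 = {b, c, e, f}
Tree: B1–B2, B1–B3

Every bag has size at most 4, so the width is 4 − 1 = 3 and tw(G) ≤ 3. For the lower bound, the 4 vertices {a, c, d, f} are pairwise adjacent, and any tree decomposition puts a clique entirely inside one bag — forcing width ≥ 3. Therefore the treewidth is 3.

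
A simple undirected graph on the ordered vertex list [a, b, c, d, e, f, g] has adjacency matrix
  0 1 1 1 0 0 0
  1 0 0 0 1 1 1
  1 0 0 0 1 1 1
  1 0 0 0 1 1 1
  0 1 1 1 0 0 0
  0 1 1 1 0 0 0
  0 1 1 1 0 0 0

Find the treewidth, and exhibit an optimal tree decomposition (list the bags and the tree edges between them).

Treewidth 3.
One optimal decomposition is:
Bags: B1 = {b, c, d, e}  B2 = {a, b, c, d}  B3 = {b, c, d, f}  B4 = {b, c, d, g}
Tree: B1–B2, B2–B3, B3–B4

The largest bag has 4 vertices, giving width 3; this decomposition certifies tw(G) ≤ 3. For the lower bound: the 4 vertex sets {b,e}, {a,d}, {c}, {f} are disjoint, each induces a connected subgraph, and every pair is joined by at least one edge of G. Contracting each set to a single vertex therefore yields K_{4} as a minor, and since treewidth is minor-monotone, tw(G) ≥ tw(K_{4}) = 3. Hence tw(G) = 3 exactly.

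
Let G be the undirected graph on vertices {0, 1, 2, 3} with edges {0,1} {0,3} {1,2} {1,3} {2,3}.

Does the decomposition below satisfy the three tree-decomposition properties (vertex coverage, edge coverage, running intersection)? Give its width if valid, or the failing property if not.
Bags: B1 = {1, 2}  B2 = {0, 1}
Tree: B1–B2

A tree decomposition must satisfy three properties: every vertex lies in some bag; for every edge, both endpoints lie together in some bag; and for every vertex, the bags containing it form a connected subtree. Here vertex 3 appears in no bag, so the decomposition is invalid.

No — vertex 3 appears in no bag.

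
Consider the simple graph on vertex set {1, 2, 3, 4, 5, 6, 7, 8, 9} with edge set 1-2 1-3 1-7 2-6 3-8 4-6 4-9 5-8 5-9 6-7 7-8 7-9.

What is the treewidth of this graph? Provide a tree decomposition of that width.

Treewidth 3.
One optimal decomposition is:
Bags: B1 = {3, 5, 8, 9}  B2 = {3, 7, 8, 9}  B3 = {1, 3, 7, 9}  B4 = {1, 4, 7, 9}  B5 = {1, 4, 6, 7}  B6 = {1, 2, 4, 6}
Tree: B1–B2, B2–B3, B3–B4, B4–B5, B5–B6

The largest bag has 4 vertices, giving width 3; this decomposition certifies tw(G) ≤ 3. For the lower bound: the 4 vertex sets {3,5,8}, {9}, {7}, {1,2,4,6} are disjoint, each induces a connected subgraph, and every pair is joined by at least one edge of G. Contracting each set to a single vertex therefore yields K_{4} as a minor, and since treewidth is minor-monotone, tw(G) ≥ tw(K_{4}) = 3. Therefore the treewidth is 3.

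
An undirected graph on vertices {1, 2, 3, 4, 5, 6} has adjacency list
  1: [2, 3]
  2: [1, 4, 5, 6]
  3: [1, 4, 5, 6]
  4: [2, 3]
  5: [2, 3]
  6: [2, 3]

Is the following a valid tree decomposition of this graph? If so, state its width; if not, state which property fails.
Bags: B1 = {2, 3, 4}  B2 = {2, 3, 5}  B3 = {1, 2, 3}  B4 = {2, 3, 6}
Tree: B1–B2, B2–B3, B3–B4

Checking the three conditions: (i) the bags cover all of {1, 2, 3, 4, 5, 6}; (ii) for each edge, some bag contains both endpoints; (iii) the bags containing any fixed vertex form a subtree. All hold, so the decomposition is valid with width 3 − 1 = 2.

Yes; width 2.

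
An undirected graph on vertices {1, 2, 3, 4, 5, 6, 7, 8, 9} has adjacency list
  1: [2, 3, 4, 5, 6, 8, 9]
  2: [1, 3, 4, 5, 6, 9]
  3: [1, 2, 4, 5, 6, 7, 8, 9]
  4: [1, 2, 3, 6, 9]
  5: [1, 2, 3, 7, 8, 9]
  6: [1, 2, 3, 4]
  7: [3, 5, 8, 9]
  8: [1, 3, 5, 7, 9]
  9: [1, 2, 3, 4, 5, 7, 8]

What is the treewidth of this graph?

A width-4 tree decomposition is:
Bags: B1 = {1, 2, 3, 5, 9}  B2 = {1, 2, 3, 4, 9}  B3 = {1, 3, 5, 8, 9}  B4 = {1, 2, 3, 4, 6}  B5 = {3, 5, 7, 8, 9}
Tree: B1–B2, B1–B3, B2–B4, B3–B5
Each bag holds 5 vertices, so the decomposition has width 4, which upper-bounds the treewidth. Conversely, {1, 3, 5, 8, 9} is a clique of size 5, and the vertices of any clique must share a bag in every tree decomposition; so some bag has ≥ 5 vertices and tw(G) ≥ 4. Combining the bounds, tw(G) = 4.

4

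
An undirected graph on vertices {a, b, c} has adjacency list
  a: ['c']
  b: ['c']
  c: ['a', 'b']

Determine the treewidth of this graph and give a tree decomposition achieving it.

Every bag has size at most 2, so the width is 2 − 1 = 1 and tw(G) ≤ 1. Since G has at least one edge (e.g. c–b), it is not an edgeless graph, so tw(G) ≥ 1. The upper and lower bounds meet at 1, so that is the treewidth.

Treewidth 1.
One optimal decomposition is:
Bags: B1 = {b, c}  B2 = {a, c}
Tree: B1–B2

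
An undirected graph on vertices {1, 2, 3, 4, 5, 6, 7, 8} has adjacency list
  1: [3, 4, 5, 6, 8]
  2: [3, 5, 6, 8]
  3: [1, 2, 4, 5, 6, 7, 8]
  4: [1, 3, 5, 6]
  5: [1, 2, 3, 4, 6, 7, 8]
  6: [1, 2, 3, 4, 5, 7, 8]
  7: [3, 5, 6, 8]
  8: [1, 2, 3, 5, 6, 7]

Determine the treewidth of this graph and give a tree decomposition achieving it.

Treewidth 4.
One such decomposition:
Bags: B1 = {2, 3, 5, 6, 8}  B2 = {1, 3, 5, 6, 8}  B3 = {3, 5, 6, 7, 8}  B4 = {1, 3, 4, 5, 6}
Tree: B1–B2, B1–B3, B2–B4

Every bag has size at most 5, so the width is 5 − 1 = 4 and tw(G) ≤ 4. On the other hand G contains the 5-clique {1, 3, 5, 6, 8}. A clique must lie in a single bag of any decomposition, so no decomposition can have width below 4. Hence tw(G) = 4 exactly.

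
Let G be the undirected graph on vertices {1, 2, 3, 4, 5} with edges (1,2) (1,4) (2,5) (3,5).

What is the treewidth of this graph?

A width-1 tree decomposition is:
Bags: B1 = {1, 4}  B2 = {1, 2}  B3 = {2, 5}  B4 = {3, 5}
Tree: B1–B2, B2–B3, B3–B4
Every bag has size at most 2, so the width is 2 − 1 = 1 and tw(G) ≤ 1. G has an edge, so its treewidth is at least 1. Therefore the treewidth is 1.

1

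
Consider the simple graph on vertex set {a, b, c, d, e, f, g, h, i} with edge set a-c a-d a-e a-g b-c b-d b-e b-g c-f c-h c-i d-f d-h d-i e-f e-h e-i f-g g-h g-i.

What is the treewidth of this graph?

A width-4 tree decomposition is:
Bags: B1 = {c, d, e, f, g}  B2 = {a, c, d, e, g}  B3 = {c, d, e, g, h}  B4 = {c, d, e, g, i}  B5 = {b, c, d, e, g}
Tree: B1–B2, B2–B3, B3–B4, B4–B5
The largest bag has 5 vertices, giving width 4; this decomposition certifies tw(G) ≤ 4. For the lower bound: the 5 vertex sets {d,f}, {a,g}, {e,h}, {c}, {i} are disjoint, each induces a connected subgraph, and every pair is joined by at least one edge of G. Contracting each set to a single vertex therefore yields K_{5} as a minor, and since treewidth is minor-monotone, tw(G) ≥ tw(K_{5}) = 4. Combining the bounds, tw(G) = 4.

4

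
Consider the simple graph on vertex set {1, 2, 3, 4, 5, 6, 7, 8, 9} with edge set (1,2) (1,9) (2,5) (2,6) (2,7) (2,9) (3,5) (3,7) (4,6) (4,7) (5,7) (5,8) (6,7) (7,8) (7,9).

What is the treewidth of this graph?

2

A width-2 tree decomposition is:
Bags: B1 = {4, 6, 7}  B2 = {2, 6, 7}  B3 = {2, 5, 7}  B4 = {5, 7, 8}  B5 = {2, 7, 9}  B6 = {1, 2, 9}  B7 = {3, 5, 7}
Tree: B1–B2, B2–B3, B3–B4, B3–B5, B5–B6, B3–B7
Each bag holds 3 vertices, so the decomposition has width 2, which upper-bounds the treewidth. For the lower bound, the 3 vertices {1, 2, 9} are pairwise adjacent, and any tree decomposition puts a clique entirely inside one bag — forcing width ≥ 2. Therefore the treewidth is 2.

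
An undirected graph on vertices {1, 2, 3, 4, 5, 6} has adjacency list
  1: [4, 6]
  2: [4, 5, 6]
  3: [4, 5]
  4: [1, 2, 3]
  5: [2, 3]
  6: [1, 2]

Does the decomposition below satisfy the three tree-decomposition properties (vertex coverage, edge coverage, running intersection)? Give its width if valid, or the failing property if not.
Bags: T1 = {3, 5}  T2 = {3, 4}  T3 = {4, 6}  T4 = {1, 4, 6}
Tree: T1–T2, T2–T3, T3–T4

No — vertex 2 appears in no bag.

A tree decomposition must satisfy three properties: every vertex lies in some bag; for every edge, both endpoints lie together in some bag; and for every vertex, the bags containing it form a connected subtree. Here vertex 2 appears in no bag, so the decomposition is invalid.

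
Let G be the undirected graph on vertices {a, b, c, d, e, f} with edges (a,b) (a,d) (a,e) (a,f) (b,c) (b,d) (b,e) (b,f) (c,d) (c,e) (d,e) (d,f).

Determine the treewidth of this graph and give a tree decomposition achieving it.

Every bag has size at most 4, so the width is 4 − 1 = 3 and tw(G) ≤ 3. On the other hand G contains the 4-clique {b, c, d, e}. A clique must lie in a single bag of any decomposition, so no decomposition can have width below 3. Combining the bounds, tw(G) = 3.

Treewidth 3.
One such decomposition:
Bags: B1 = {a, b, d, f}  B2 = {a, b, d, e}  B3 = {b, c, d, e}
Tree: B1–B2, B2–B3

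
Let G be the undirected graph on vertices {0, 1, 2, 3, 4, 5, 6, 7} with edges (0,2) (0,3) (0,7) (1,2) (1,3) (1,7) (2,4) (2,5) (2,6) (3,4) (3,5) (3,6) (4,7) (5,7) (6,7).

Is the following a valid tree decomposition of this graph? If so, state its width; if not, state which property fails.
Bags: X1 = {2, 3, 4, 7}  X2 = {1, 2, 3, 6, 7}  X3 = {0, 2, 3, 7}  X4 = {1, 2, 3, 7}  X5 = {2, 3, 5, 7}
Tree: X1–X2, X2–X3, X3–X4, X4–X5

A tree decomposition must satisfy three properties: every vertex lies in some bag; for every edge, both endpoints lie together in some bag; and for every vertex, the bags containing it form a connected subtree. Here bags containing vertex 1 are not connected in the tree, so the decomposition is invalid.

No — bags containing vertex 1 are not connected in the tree.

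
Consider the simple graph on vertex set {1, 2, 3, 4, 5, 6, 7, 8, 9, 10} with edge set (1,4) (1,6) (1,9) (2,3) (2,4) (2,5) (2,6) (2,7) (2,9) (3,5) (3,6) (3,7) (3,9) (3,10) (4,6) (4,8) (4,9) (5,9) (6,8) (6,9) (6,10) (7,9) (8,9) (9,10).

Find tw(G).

3

A width-3 tree decomposition is:
Bags: B1 = {1, 4, 6, 9}  B2 = {2, 4, 6, 9}  B3 = {4, 6, 8, 9}  B4 = {2, 3, 6, 9}  B5 = {2, 3, 7, 9}  B6 = {2, 3, 5, 9}  B7 = {3, 6, 9, 10}
Tree: B1–B2, B2–B3, B2–B4, B4–B5, B4–B6, B4–B7
Every bag has size at most 4, so the width is 4 − 1 = 3 and tw(G) ≤ 3. For the lower bound, the 4 vertices {2, 3, 5, 9} are pairwise adjacent, and any tree decomposition puts a clique entirely inside one bag — forcing width ≥ 3. Hence tw(G) = 3 exactly.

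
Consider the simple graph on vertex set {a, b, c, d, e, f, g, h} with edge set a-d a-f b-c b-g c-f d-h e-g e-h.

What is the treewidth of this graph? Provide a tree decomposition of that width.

Treewidth 2.
One optimal decomposition is:
Bags: B1 = {a, d, f}  B2 = {d, f, h}  B3 = {e, f, h}  B4 = {e, f, g}  B5 = {b, f, g}  B6 = {b, c, f}
Tree: B1–B2, B2–B3, B3–B4, B4–B5, B5–B6

Every bag has size at most 3, so the width is 3 − 1 = 2 and tw(G) ≤ 2. The edges f–a–d–h–e–g–b–c–f form a cycle, so G is not a tree and its treewidth is at least 2. Hence tw(G) = 2 exactly.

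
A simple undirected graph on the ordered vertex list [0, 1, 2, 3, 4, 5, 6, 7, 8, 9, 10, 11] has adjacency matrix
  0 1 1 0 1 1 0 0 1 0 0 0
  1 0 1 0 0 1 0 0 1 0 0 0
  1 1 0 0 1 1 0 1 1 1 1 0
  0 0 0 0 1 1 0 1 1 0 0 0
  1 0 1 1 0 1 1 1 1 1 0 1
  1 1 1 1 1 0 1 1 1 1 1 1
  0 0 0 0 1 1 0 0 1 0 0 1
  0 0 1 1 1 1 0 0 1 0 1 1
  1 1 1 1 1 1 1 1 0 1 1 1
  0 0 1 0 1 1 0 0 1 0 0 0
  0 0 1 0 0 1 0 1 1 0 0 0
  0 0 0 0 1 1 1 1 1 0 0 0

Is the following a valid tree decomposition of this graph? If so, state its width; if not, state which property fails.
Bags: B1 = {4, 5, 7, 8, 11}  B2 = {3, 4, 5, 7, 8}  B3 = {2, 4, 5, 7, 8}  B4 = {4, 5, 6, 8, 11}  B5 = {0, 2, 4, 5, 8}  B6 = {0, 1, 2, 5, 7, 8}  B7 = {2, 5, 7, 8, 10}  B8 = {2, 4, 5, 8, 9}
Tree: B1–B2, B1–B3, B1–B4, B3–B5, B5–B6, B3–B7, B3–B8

A tree decomposition must satisfy three properties: every vertex lies in some bag; for every edge, both endpoints lie together in some bag; and for every vertex, the bags containing it form a connected subtree. Here bags containing vertex 7 are not connected in the tree, so the decomposition is invalid.

No — bags containing vertex 7 are not connected in the tree.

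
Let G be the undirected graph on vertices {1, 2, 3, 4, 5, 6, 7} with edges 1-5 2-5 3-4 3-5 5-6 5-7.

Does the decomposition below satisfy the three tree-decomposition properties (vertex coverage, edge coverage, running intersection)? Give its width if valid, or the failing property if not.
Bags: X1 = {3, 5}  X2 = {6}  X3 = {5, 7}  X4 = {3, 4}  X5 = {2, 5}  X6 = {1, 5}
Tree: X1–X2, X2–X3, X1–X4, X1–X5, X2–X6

No — edge (5,6) lies in no bag.

A tree decomposition must satisfy three properties: every vertex lies in some bag; for every edge, both endpoints lie together in some bag; and for every vertex, the bags containing it form a connected subtree. Here edge (5,6) lies in no bag, so the decomposition is invalid.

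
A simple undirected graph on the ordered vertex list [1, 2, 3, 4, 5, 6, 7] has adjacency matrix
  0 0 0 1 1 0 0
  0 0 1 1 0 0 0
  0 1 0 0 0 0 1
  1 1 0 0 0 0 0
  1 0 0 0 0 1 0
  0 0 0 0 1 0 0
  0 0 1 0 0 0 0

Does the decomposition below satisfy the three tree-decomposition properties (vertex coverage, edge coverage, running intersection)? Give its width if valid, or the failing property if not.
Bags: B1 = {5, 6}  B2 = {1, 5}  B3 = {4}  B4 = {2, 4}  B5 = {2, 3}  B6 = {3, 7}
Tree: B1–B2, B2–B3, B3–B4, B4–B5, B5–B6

No — edge (1,4) lies in no bag.

A tree decomposition must satisfy three properties: every vertex lies in some bag; for every edge, both endpoints lie together in some bag; and for every vertex, the bags containing it form a connected subtree. Here edge (1,4) lies in no bag, so the decomposition is invalid.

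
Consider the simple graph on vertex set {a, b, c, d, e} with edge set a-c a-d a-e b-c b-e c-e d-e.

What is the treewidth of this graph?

A width-2 tree decomposition is:
Bags: B1 = {a, c, e}  B2 = {b, c, e}  B3 = {a, d, e}
Tree: B1–B2, B1–B3
Each bag holds 3 vertices, so the decomposition has width 2, which upper-bounds the treewidth. For the lower bound, the 3 vertices {a, d, e} are pairwise adjacent, and any tree decomposition puts a clique entirely inside one bag — forcing width ≥ 2. Combining the bounds, tw(G) = 2.

2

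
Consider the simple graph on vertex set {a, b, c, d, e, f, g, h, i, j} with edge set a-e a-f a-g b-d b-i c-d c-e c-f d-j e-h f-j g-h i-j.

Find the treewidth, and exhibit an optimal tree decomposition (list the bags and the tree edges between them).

Treewidth 2.
One such decomposition:
Bags: B1 = {a, g, h}  B2 = {a, e, h}  B3 = {a, e, f}  B4 = {c, e, f}  B5 = {c, f, j}  B6 = {c, d, j}  B7 = {d, i, j}  B8 = {b, d, i}
Tree: B1–B2, B2–B3, B3–B4, B4–B5, B5–B6, B6–B7, B7–B8

Each bag holds 3 vertices, so the decomposition has width 2, which upper-bounds the treewidth. For the lower bound, G contains the cycle g–h–e–a–g, so G is not a forest; only forests have treewidth ≤ 1, hence tw(G) ≥ 2. Therefore the treewidth is 2.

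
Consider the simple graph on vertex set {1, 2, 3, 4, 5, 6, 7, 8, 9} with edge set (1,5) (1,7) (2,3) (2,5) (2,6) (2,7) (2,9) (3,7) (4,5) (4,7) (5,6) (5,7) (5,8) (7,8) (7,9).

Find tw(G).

2

A width-2 tree decomposition is:
Bags: B1 = {5, 7, 8}  B2 = {4, 5, 7}  B3 = {2, 5, 7}  B4 = {2, 3, 7}  B5 = {2, 7, 9}  B6 = {2, 5, 6}  B7 = {1, 5, 7}
Tree: B1–B2, B1–B3, B3–B4, B3–B5, B3–B6, B2–B7
Each bag holds 3 vertices, so the decomposition has width 2, which upper-bounds the treewidth. For the lower bound, the 3 vertices {2, 5, 6} are pairwise adjacent, and any tree decomposition puts a clique entirely inside one bag — forcing width ≥ 2. The upper and lower bounds meet at 2, so that is the treewidth.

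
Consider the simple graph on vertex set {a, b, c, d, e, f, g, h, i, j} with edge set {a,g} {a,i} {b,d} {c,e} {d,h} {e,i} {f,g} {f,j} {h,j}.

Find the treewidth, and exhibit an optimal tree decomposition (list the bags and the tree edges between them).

Treewidth 1.
One such decomposition:
Bags: B1 = {c, e}  B2 = {e, i}  B3 = {a, i}  B4 = {a, g}  B5 = {f, g}  B6 = {f, j}  B7 = {h, j}  B8 = {d, h}  B9 = {b, d}
Tree: B1–B2, B2–B3, B3–B4, B4–B5, B5–B6, B6–B7, B7–B8, B8–B9

Each bag holds 2 vertices, so the decomposition has width 1, which upper-bounds the treewidth. Any graph with an edge has treewidth ≥ 1, and G has the edge c–e. Therefore the treewidth is 1.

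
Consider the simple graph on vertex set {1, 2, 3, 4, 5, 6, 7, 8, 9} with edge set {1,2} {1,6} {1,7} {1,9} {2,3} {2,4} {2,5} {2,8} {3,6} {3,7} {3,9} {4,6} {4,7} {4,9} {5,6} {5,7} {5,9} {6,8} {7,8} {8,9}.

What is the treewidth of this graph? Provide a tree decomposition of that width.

Treewidth 4.
Bags: B1 = {2, 5, 6, 7, 9}  B2 = {2, 4, 6, 7, 9}  B3 = {2, 3, 6, 7, 9}  B4 = {2, 6, 7, 8, 9}  B5 = {1, 2, 6, 7, 9}
Tree: B1–B2, B2–B3, B3–B4, B4–B5

The largest bag has 5 vertices, giving width 4; this decomposition certifies tw(G) ≤ 4. For the lower bound: the 5 vertex sets {5,9}, {4,6}, {3,7}, {2}, {8} are disjoint, each induces a connected subgraph, and every pair is joined by at least one edge of G. Contracting each set to a single vertex therefore yields K_{5} as a minor, and since treewidth is minor-monotone, tw(G) ≥ tw(K_{5}) = 4. Hence tw(G) = 4 exactly.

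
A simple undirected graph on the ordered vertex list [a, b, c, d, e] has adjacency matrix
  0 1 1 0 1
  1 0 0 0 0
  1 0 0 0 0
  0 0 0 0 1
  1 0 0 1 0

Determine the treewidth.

A width-1 tree decomposition is:
Bags: B1 = {a, c}  B2 = {a, e}  B3 = {d, e}  B4 = {a, b}
Tree: B1–B2, B2–B3, B2–B4
The largest bag has 2 vertices, giving width 1; this decomposition certifies tw(G) ≤ 1. Since G has at least one edge (e.g. a–c), it is not an edgeless graph, so tw(G) ≥ 1. Hence tw(G) = 1 exactly.

1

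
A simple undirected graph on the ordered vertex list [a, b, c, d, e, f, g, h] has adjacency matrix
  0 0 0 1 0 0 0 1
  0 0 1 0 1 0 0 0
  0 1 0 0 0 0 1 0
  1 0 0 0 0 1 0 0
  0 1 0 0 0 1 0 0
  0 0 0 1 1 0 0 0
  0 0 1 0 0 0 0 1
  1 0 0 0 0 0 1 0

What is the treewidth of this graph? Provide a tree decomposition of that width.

Every bag has size at most 3, so the width is 3 − 1 = 2 and tw(G) ≤ 2. The edges c–g–h–a–d–f–e–b–c form a cycle, so G is not a tree and its treewidth is at least 2. Therefore the treewidth is 2.

Treewidth 2.
Bags: B1 = {c, g, h}  B2 = {a, c, h}  B3 = {a, c, d}  B4 = {c, d, f}  B5 = {c, e, f}  B6 = {b, c, e}
Tree: B1–B2, B2–B3, B3–B4, B4–B5, B5–B6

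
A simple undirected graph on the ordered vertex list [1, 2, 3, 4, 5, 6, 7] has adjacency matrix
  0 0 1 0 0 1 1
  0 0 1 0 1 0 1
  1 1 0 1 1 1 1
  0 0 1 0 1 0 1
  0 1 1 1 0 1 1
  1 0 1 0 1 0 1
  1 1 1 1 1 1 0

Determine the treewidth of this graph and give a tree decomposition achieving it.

Every bag has size at most 4, so the width is 4 − 1 = 3 and tw(G) ≤ 3. For the lower bound, the 4 vertices {1, 3, 6, 7} are pairwise adjacent, and any tree decomposition puts a clique entirely inside one bag — forcing width ≥ 3. Therefore the treewidth is 3.

Treewidth 3.
One such decomposition:
Bags: B1 = {2, 3, 5, 7}  B2 = {3, 4, 5, 7}  B3 = {3, 5, 6, 7}  B4 = {1, 3, 6, 7}
Tree: B1–B2, B1–B3, B3–B4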